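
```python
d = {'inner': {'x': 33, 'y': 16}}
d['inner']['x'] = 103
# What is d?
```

After line 1: d = {'inner': {'x': 33, 'y': 16}}
After line 2 (inner x overwritten): d = {'inner': {'x': 103, 'y': 16}}

{'inner': {'x': 103, 'y': 16}}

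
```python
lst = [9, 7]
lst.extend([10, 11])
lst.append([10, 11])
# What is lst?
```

After line 1: lst = [9, 7]
After line 2 (extend unpacks [10, 11]): lst = [9, 7, 10, 11]
After line 3 (append adds [10, 11] as single element): lst = [9, 7, 10, 11, [10, 11]]

[9, 7, 10, 11, [10, 11]]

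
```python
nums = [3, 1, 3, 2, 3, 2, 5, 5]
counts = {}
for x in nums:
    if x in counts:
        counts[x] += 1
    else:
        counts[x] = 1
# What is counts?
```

Initial: counts = {}, nums = [3, 1, 3, 2, 3, 2, 5, 5]
See 3: counts = {3: 1}
See 1: counts = {3: 1, 1: 1}
See 3: counts = {3: 2, 1: 1}
See 2: counts = {3: 2, 1: 1, 2: 1}
See 3: counts = {3: 3, 1: 1, 2: 1}
See 2: counts = {3: 3, 1: 1, 2: 2}
See 5: counts = {3: 3, 1: 1, 2: 2, 5: 1}
See 5: counts = {3: 3, 1: 1, 2: 2, 5: 2}

{3: 3, 1: 1, 2: 2, 5: 2}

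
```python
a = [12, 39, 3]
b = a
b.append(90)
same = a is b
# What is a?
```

After line 1: a = [12, 39, 3]
After line 2 (b = a is an alias, same object): a = [12, 39, 3], b = [12, 39, 3]
After line 3 (b.append mutates the shared list): a = [12, 39, 3, 90], b = [12, 39, 3, 90]
After line 4 (same = a is b; same object -> True): same = True

[12, 39, 3, 90]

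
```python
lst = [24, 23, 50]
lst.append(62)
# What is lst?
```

[24, 23, 50, 62]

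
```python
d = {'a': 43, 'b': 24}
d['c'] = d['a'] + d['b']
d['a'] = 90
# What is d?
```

After line 1: d = {'a': 43, 'b': 24}
After line 2 (d['c'] = 43 + 24): d = {'a': 43, 'b': 24, 'c': 67}
After line 3: d = {'a': 90, 'b': 24, 'c': 67}

{'a': 90, 'b': 24, 'c': 67}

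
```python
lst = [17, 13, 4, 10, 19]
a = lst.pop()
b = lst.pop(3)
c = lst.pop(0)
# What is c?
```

After line 1: lst = [17, 13, 4, 10, 19]
After line 2 (pop() -> a = 19): lst = [17, 13, 4, 10]
After line 3 (pop(3) -> b = 10): lst = [17, 13, 4]
After line 4 (pop(0) -> c = 17): lst = [13, 4]

17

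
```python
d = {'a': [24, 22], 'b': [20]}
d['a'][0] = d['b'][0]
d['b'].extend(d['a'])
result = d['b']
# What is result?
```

After line 1: d = {'a': [24, 22], 'b': [20]}
After line 2 (a[0] = b[0] = 20): d = {'a': [20, 22], 'b': [20]}
After line 3 (b.extend(a) appends [20, 22]): d = {'a': [20, 22], 'b': [20, 20, 22]}
After line 4: result = d['b'] = [20, 20, 22]

[20, 20, 22]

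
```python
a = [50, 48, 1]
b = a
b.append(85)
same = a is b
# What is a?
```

After line 1: a = [50, 48, 1]
After line 2 (b = a is an alias, same object): a = [50, 48, 1], b = [50, 48, 1]
After line 3 (b.append mutates the shared list): a = [50, 48, 1, 85], b = [50, 48, 1, 85]
After line 4 (same = a is b; same object -> True): same = True

[50, 48, 1, 85]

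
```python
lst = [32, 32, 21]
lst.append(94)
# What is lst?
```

[32, 32, 21, 94]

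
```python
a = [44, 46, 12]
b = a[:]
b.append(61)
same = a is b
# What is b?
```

After line 1: a = [44, 46, 12]
After line 2 (b = a[:] is a shallow copy, new object): a = [44, 46, 12], b = [44, 46, 12]
After line 3 (append only mutates b): a = [44, 46, 12], b = [44, 46, 12, 61]
After line 4 (same = a is b; different objects -> False): same = False

[44, 46, 12, 61]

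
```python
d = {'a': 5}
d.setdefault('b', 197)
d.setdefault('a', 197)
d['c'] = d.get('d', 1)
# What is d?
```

After line 1: d = {'a': 5}
After line 2 (setdefault adds 'b'=197): d = {'a': 5, 'b': 197}
After line 3 (setdefault 'a' no-op, already exists): d = {'a': 5, 'b': 197}
After line 4 (get('d', 1) returns default since 'd' not in d): d = {'a': 5, 'b': 197, 'c': 1}

{'a': 5, 'b': 197, 'c': 1}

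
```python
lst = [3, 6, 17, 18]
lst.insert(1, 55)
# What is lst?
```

[3, 55, 6, 17, 18]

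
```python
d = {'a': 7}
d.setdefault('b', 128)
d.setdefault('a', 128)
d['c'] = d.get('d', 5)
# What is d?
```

After line 1: d = {'a': 7}
After line 2 (setdefault adds 'b'=128): d = {'a': 7, 'b': 128}
After line 3 (setdefault 'a' no-op, already exists): d = {'a': 7, 'b': 128}
After line 4 (get('d', 5) returns default since 'd' not in d): d = {'a': 7, 'b': 128, 'c': 5}

{'a': 7, 'b': 128, 'c': 5}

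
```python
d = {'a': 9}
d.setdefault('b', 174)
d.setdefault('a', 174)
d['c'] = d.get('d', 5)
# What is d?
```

After line 1: d = {'a': 9}
After line 2 (setdefault adds 'b'=174): d = {'a': 9, 'b': 174}
After line 3 (setdefault 'a' no-op, already exists): d = {'a': 9, 'b': 174}
After line 4 (get('d', 5) returns default since 'd' not in d): d = {'a': 9, 'b': 174, 'c': 5}

{'a': 9, 'b': 174, 'c': 5}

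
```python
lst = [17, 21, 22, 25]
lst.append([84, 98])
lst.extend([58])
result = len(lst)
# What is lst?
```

After line 1: lst = [17, 21, 22, 25]
After line 2 (append adds [84, 98] as single element): lst = [17, 21, 22, 25, [84, 98]]
After line 3 (extend unpacks [58], adds 58): lst = [17, 21, 22, 25, [84, 98], 58]
After line 4: result = len(lst) = 6

[17, 21, 22, 25, [84, 98], 58]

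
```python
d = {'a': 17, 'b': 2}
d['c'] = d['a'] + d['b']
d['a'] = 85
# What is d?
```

After line 1: d = {'a': 17, 'b': 2}
After line 2 (d['c'] = 17 + 2): d = {'a': 17, 'b': 2, 'c': 19}
After line 3: d = {'a': 85, 'b': 2, 'c': 19}

{'a': 85, 'b': 2, 'c': 19}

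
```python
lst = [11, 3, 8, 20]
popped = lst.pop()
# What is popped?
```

20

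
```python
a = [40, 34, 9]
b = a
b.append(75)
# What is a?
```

After line 1: a = [40, 34, 9]
After line 2 (b = a is an alias, same object): a = [40, 34, 9], b = [40, 34, 9]
After line 3 (b.append mutates the shared list): a = [40, 34, 9, 75], b = [40, 34, 9, 75]

[40, 34, 9, 75]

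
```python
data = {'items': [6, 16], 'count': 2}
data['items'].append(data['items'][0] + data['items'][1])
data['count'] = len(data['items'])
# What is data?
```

After line 1: data = {'items': [6, 16], 'count': 2}
After line 2 (append 6 + 16 = 22): data = {'items': [6, 16, 22], 'count': 2}
After line 3 (count = len(items) = 3): data = {'items': [6, 16, 22], 'count': 3}

{'items': [6, 16, 22], 'count': 3}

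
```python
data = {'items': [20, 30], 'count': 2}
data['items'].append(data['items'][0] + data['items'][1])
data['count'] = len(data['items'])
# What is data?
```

After line 1: data = {'items': [20, 30], 'count': 2}
After line 2 (append 20 + 30 = 50): data = {'items': [20, 30, 50], 'count': 2}
After line 3 (count = len(items) = 3): data = {'items': [20, 30, 50], 'count': 3}

{'items': [20, 30, 50], 'count': 3}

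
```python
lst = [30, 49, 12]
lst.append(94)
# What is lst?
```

[30, 49, 12, 94]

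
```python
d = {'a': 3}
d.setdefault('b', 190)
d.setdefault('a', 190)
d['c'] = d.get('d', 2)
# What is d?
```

After line 1: d = {'a': 3}
After line 2 (setdefault adds 'b'=190): d = {'a': 3, 'b': 190}
After line 3 (setdefault 'a' no-op, already exists): d = {'a': 3, 'b': 190}
After line 4 (get('d', 2) returns default since 'd' not in d): d = {'a': 3, 'b': 190, 'c': 2}

{'a': 3, 'b': 190, 'c': 2}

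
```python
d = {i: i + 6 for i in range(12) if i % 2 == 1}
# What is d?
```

{1: 7, 3: 9, 5: 11, 7: 13, 9: 15, 11: 17}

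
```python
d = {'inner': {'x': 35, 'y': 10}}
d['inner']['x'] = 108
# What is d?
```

After line 1: d = {'inner': {'x': 35, 'y': 10}}
After line 2 (inner x overwritten): d = {'inner': {'x': 108, 'y': 10}}

{'inner': {'x': 108, 'y': 10}}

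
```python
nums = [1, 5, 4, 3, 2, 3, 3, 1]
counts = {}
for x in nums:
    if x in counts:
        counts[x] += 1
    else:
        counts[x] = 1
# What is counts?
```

Initial: counts = {}, nums = [1, 5, 4, 3, 2, 3, 3, 1]
See 1: counts = {1: 1}
See 5: counts = {1: 1, 5: 1}
See 4: counts = {1: 1, 5: 1, 4: 1}
See 3: counts = {1: 1, 5: 1, 4: 1, 3: 1}
See 2: counts = {1: 1, 5: 1, 4: 1, 3: 1, 2: 1}
See 3: counts = {1: 1, 5: 1, 4: 1, 3: 2, 2: 1}
See 3: counts = {1: 1, 5: 1, 4: 1, 3: 3, 2: 1}
See 1: counts = {1: 2, 5: 1, 4: 1, 3: 3, 2: 1}

{1: 2, 5: 1, 4: 1, 3: 3, 2: 1}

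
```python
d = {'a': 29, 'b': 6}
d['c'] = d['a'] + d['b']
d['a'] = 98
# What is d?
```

After line 1: d = {'a': 29, 'b': 6}
After line 2 (d['c'] = 29 + 6): d = {'a': 29, 'b': 6, 'c': 35}
After line 3: d = {'a': 98, 'b': 6, 'c': 35}

{'a': 98, 'b': 6, 'c': 35}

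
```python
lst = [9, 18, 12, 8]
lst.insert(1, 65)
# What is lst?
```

[9, 65, 18, 12, 8]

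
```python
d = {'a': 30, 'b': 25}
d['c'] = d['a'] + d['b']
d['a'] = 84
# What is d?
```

After line 1: d = {'a': 30, 'b': 25}
After line 2 (d['c'] = 30 + 25): d = {'a': 30, 'b': 25, 'c': 55}
After line 3: d = {'a': 84, 'b': 25, 'c': 55}

{'a': 84, 'b': 25, 'c': 55}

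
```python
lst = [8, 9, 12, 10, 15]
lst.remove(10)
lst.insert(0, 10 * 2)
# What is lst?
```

After line 1: lst = [8, 9, 12, 10, 15]
After line 2 (remove first 10): lst = [8, 9, 12, 15]
After line 3 (insert 20 at index 0): lst = [20, 8, 9, 12, 15]

[20, 8, 9, 12, 15]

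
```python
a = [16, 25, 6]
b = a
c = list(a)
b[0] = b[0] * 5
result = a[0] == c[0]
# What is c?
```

After line 1: a = [16, 25, 6]
After line 2 (b = a, alias): a = [16, 25, 6], b = [16, 25, 6]
After line 3 (c = list(a) is a copy, new object): c = [16, 25, 6]
After line 4 (b[0] = 16 * 5 = 80; mutates shared a/b): a = b = [80, 25, 6], c = [16, 25, 6]
After line 5 (a[0] = 80, c[0] = 16; result = False)

[16, 25, 6]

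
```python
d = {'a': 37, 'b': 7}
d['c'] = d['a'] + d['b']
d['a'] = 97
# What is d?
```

After line 1: d = {'a': 37, 'b': 7}
After line 2 (d['c'] = 37 + 7): d = {'a': 37, 'b': 7, 'c': 44}
After line 3: d = {'a': 97, 'b': 7, 'c': 44}

{'a': 97, 'b': 7, 'c': 44}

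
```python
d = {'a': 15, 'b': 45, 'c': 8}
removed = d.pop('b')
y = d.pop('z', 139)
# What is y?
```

After line 1: d = {'a': 15, 'b': 45, 'c': 8}
After line 2 (pop 'b' returns 45): d = {'a': 15, 'c': 8}, removed = 45
After line 3 (pop 'z' missing, returns default 139): d = {'a': 15, 'c': 8}, y = 139

139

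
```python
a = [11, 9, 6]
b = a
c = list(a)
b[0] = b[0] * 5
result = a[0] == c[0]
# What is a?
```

After line 1: a = [11, 9, 6]
After line 2 (b = a, alias): a = [11, 9, 6], b = [11, 9, 6]
After line 3 (c = list(a) is a copy, new object): c = [11, 9, 6]
After line 4 (b[0] = 11 * 5 = 55; mutates shared a/b): a = b = [55, 9, 6], c = [11, 9, 6]
After line 5 (a[0] = 55, c[0] = 11; result = False)

[55, 9, 6]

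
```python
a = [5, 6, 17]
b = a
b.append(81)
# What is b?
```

After line 1: a = [5, 6, 17]
After line 2 (b = a is an alias, same object): a = [5, 6, 17], b = [5, 6, 17]
After line 3 (b.append mutates the shared list): a = [5, 6, 17, 81], b = [5, 6, 17, 81]

[5, 6, 17, 81]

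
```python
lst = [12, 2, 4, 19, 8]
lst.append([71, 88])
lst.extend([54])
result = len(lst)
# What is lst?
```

After line 1: lst = [12, 2, 4, 19, 8]
After line 2 (append adds [71, 88] as single element): lst = [12, 2, 4, 19, 8, [71, 88]]
After line 3 (extend unpacks [54], adds 54): lst = [12, 2, 4, 19, 8, [71, 88], 54]
After line 4: result = len(lst) = 7

[12, 2, 4, 19, 8, [71, 88], 54]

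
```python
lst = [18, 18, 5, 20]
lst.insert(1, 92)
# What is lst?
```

[18, 92, 18, 5, 20]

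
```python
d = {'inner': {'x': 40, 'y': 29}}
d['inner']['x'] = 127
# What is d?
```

After line 1: d = {'inner': {'x': 40, 'y': 29}}
After line 2 (inner x overwritten): d = {'inner': {'x': 127, 'y': 29}}

{'inner': {'x': 127, 'y': 29}}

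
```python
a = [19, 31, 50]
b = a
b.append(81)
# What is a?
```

After line 1: a = [19, 31, 50]
After line 2 (b = a is an alias, same object): a = [19, 31, 50], b = [19, 31, 50]
After line 3 (b.append mutates the shared list): a = [19, 31, 50, 81], b = [19, 31, 50, 81]

[19, 31, 50, 81]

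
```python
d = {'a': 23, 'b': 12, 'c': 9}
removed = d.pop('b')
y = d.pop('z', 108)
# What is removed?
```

After line 1: d = {'a': 23, 'b': 12, 'c': 9}
After line 2 (pop 'b' returns 12): d = {'a': 23, 'c': 9}, removed = 12
After line 3 (pop 'z' missing, returns default 108): d = {'a': 23, 'c': 9}, y = 108

12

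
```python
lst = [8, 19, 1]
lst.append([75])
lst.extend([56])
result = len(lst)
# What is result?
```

After line 1: lst = [8, 19, 1]
After line 2 (append adds [75] as single element): lst = [8, 19, 1, [75]]
After line 3 (extend unpacks [56], adds 56): lst = [8, 19, 1, [75], 56]
After line 4: result = len(lst) = 5

5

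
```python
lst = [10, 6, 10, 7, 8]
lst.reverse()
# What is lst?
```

[8, 7, 10, 6, 10]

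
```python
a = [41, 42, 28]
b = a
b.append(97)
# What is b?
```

After line 1: a = [41, 42, 28]
After line 2 (b = a is an alias, same object): a = [41, 42, 28], b = [41, 42, 28]
After line 3 (b.append mutates the shared list): a = [41, 42, 28, 97], b = [41, 42, 28, 97]

[41, 42, 28, 97]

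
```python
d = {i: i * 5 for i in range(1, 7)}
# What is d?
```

{1: 5, 2: 10, 3: 15, 4: 20, 5: 25, 6: 30}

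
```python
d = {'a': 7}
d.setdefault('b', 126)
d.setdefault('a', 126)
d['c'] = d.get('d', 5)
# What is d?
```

After line 1: d = {'a': 7}
After line 2 (setdefault adds 'b'=126): d = {'a': 7, 'b': 126}
After line 3 (setdefault 'a' no-op, already exists): d = {'a': 7, 'b': 126}
After line 4 (get('d', 5) returns default since 'd' not in d): d = {'a': 7, 'b': 126, 'c': 5}

{'a': 7, 'b': 126, 'c': 5}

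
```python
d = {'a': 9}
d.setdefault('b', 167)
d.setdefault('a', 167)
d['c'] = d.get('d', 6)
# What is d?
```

After line 1: d = {'a': 9}
After line 2 (setdefault adds 'b'=167): d = {'a': 9, 'b': 167}
After line 3 (setdefault 'a' no-op, already exists): d = {'a': 9, 'b': 167}
After line 4 (get('d', 6) returns default since 'd' not in d): d = {'a': 9, 'b': 167, 'c': 6}

{'a': 9, 'b': 167, 'c': 6}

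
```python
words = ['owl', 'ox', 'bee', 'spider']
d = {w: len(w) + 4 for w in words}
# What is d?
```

{'owl': 7, 'ox': 6, 'bee': 7, 'spider': 10}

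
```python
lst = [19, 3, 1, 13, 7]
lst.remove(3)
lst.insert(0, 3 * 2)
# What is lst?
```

After line 1: lst = [19, 3, 1, 13, 7]
After line 2 (remove first 3): lst = [19, 1, 13, 7]
After line 3 (insert 6 at index 0): lst = [6, 19, 1, 13, 7]

[6, 19, 1, 13, 7]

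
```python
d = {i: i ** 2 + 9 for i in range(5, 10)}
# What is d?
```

{5: 34, 6: 45, 7: 58, 8: 73, 9: 90}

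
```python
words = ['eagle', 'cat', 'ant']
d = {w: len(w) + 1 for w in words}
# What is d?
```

{'eagle': 6, 'cat': 4, 'ant': 4}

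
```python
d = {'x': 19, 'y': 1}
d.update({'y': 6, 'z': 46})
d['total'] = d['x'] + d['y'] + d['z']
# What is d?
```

After line 1: d = {'x': 19, 'y': 1}
After line 2 (y overwritten, z added): d = {'x': 19, 'y': 6, 'z': 46}
After line 3 (total = 19 + 6 + 46 = 71): d = {'x': 19, 'y': 6, 'z': 46, 'total': 71}

{'x': 19, 'y': 6, 'z': 46, 'total': 71}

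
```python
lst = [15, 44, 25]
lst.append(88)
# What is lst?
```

[15, 44, 25, 88]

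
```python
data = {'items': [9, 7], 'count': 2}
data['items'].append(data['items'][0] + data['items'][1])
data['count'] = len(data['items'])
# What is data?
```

After line 1: data = {'items': [9, 7], 'count': 2}
After line 2 (append 9 + 7 = 16): data = {'items': [9, 7, 16], 'count': 2}
After line 3 (count = len(items) = 3): data = {'items': [9, 7, 16], 'count': 3}

{'items': [9, 7, 16], 'count': 3}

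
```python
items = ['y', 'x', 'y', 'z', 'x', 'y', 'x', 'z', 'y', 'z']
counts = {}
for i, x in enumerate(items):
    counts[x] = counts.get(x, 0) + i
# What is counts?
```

Initial: counts = {}, items = ['y', 'x', 'y', 'z', 'x', 'y', 'x', 'z', 'y', 'z']
i=0, x='y': counts = {'y': 0}
i=1, x='x': counts = {'y': 0, 'x': 1}
i=2, x='y': counts = {'y': 2, 'x': 1}
i=3, x='z': counts = {'y': 2, 'x': 1, 'z': 3}
i=4, x='x': counts = {'y': 2, 'x': 5, 'z': 3}
i=5, x='y': counts = {'y': 7, 'x': 5, 'z': 3}
i=6, x='x': counts = {'y': 7, 'x': 11, 'z': 3}
i=7, x='z': counts = {'y': 7, 'x': 11, 'z': 10}
i=8, x='y': counts = {'y': 15, 'x': 11, 'z': 10}
i=9, x='z': counts = {'y': 15, 'x': 11, 'z': 19}

{'y': 15, 'x': 11, 'z': 19}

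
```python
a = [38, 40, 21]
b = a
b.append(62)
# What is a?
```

After line 1: a = [38, 40, 21]
After line 2 (b = a is an alias, same object): a = [38, 40, 21], b = [38, 40, 21]
After line 3 (b.append mutates the shared list): a = [38, 40, 21, 62], b = [38, 40, 21, 62]

[38, 40, 21, 62]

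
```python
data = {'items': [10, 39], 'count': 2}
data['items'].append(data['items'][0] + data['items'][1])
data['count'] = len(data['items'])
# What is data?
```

After line 1: data = {'items': [10, 39], 'count': 2}
After line 2 (append 10 + 39 = 49): data = {'items': [10, 39, 49], 'count': 2}
After line 3 (count = len(items) = 3): data = {'items': [10, 39, 49], 'count': 3}

{'items': [10, 39, 49], 'count': 3}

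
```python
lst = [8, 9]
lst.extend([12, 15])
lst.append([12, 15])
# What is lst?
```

After line 1: lst = [8, 9]
After line 2 (extend unpacks [12, 15]): lst = [8, 9, 12, 15]
After line 3 (append adds [12, 15] as single element): lst = [8, 9, 12, 15, [12, 15]]

[8, 9, 12, 15, [12, 15]]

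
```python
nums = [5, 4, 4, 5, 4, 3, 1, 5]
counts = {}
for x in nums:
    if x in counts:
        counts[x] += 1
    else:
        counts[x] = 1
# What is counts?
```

Initial: counts = {}, nums = [5, 4, 4, 5, 4, 3, 1, 5]
See 5: counts = {5: 1}
See 4: counts = {5: 1, 4: 1}
See 4: counts = {5: 1, 4: 2}
See 5: counts = {5: 2, 4: 2}
See 4: counts = {5: 2, 4: 3}
See 3: counts = {5: 2, 4: 3, 3: 1}
See 1: counts = {5: 2, 4: 3, 3: 1, 1: 1}
See 5: counts = {5: 3, 4: 3, 3: 1, 1: 1}

{5: 3, 4: 3, 3: 1, 1: 1}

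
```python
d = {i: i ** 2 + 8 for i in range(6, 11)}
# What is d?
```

{6: 44, 7: 57, 8: 72, 9: 89, 10: 108}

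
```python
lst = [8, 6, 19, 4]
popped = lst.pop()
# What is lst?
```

[8, 6, 19]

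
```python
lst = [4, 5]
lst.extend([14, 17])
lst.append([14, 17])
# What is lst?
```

After line 1: lst = [4, 5]
After line 2 (extend unpacks [14, 17]): lst = [4, 5, 14, 17]
After line 3 (append adds [14, 17] as single element): lst = [4, 5, 14, 17, [14, 17]]

[4, 5, 14, 17, [14, 17]]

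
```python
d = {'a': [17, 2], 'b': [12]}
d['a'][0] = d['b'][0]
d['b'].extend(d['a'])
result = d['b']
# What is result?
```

After line 1: d = {'a': [17, 2], 'b': [12]}
After line 2 (a[0] = b[0] = 12): d = {'a': [12, 2], 'b': [12]}
After line 3 (b.extend(a) appends [12, 2]): d = {'a': [12, 2], 'b': [12, 12, 2]}
After line 4: result = d['b'] = [12, 12, 2]

[12, 12, 2]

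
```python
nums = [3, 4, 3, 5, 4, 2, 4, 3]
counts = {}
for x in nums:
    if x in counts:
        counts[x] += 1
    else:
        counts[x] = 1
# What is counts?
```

Initial: counts = {}, nums = [3, 4, 3, 5, 4, 2, 4, 3]
See 3: counts = {3: 1}
See 4: counts = {3: 1, 4: 1}
See 3: counts = {3: 2, 4: 1}
See 5: counts = {3: 2, 4: 1, 5: 1}
See 4: counts = {3: 2, 4: 2, 5: 1}
See 2: counts = {3: 2, 4: 2, 5: 1, 2: 1}
See 4: counts = {3: 2, 4: 3, 5: 1, 2: 1}
See 3: counts = {3: 3, 4: 3, 5: 1, 2: 1}

{3: 3, 4: 3, 5: 1, 2: 1}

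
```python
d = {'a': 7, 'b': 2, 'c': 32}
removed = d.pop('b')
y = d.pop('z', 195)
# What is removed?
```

After line 1: d = {'a': 7, 'b': 2, 'c': 32}
After line 2 (pop 'b' returns 2): d = {'a': 7, 'c': 32}, removed = 2
After line 3 (pop 'z' missing, returns default 195): d = {'a': 7, 'c': 32}, y = 195

2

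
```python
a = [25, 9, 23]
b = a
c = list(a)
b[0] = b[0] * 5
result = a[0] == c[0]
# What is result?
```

After line 1: a = [25, 9, 23]
After line 2 (b = a, alias): a = [25, 9, 23], b = [25, 9, 23]
After line 3 (c = list(a) is a copy, new object): c = [25, 9, 23]
After line 4 (b[0] = 25 * 5 = 125; mutates shared a/b): a = b = [125, 9, 23], c = [25, 9, 23]
After line 5 (a[0] = 125, c[0] = 25; result = False)

False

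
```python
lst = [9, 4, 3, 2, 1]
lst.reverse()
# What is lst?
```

[1, 2, 3, 4, 9]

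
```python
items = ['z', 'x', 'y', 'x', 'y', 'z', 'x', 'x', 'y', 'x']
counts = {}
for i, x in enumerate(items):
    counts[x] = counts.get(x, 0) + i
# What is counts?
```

Initial: counts = {}, items = ['z', 'x', 'y', 'x', 'y', 'z', 'x', 'x', 'y', 'x']
i=0, x='z': counts = {'z': 0}
i=1, x='x': counts = {'z': 0, 'x': 1}
i=2, x='y': counts = {'z': 0, 'x': 1, 'y': 2}
i=3, x='x': counts = {'z': 0, 'x': 4, 'y': 2}
i=4, x='y': counts = {'z': 0, 'x': 4, 'y': 6}
i=5, x='z': counts = {'z': 5, 'x': 4, 'y': 6}
i=6, x='x': counts = {'z': 5, 'x': 10, 'y': 6}
i=7, x='x': counts = {'z': 5, 'x': 17, 'y': 6}
i=8, x='y': counts = {'z': 5, 'x': 17, 'y': 14}
i=9, x='x': counts = {'z': 5, 'x': 26, 'y': 14}

{'z': 5, 'x': 26, 'y': 14}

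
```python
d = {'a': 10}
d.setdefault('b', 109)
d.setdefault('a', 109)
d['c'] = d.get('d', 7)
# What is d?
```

After line 1: d = {'a': 10}
After line 2 (setdefault adds 'b'=109): d = {'a': 10, 'b': 109}
After line 3 (setdefault 'a' no-op, already exists): d = {'a': 10, 'b': 109}
After line 4 (get('d', 7) returns default since 'd' not in d): d = {'a': 10, 'b': 109, 'c': 7}

{'a': 10, 'b': 109, 'c': 7}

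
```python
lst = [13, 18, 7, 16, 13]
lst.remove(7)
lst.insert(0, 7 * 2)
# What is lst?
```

After line 1: lst = [13, 18, 7, 16, 13]
After line 2 (remove first 7): lst = [13, 18, 16, 13]
After line 3 (insert 14 at index 0): lst = [14, 13, 18, 16, 13]

[14, 13, 18, 16, 13]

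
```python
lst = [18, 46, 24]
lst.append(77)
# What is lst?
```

[18, 46, 24, 77]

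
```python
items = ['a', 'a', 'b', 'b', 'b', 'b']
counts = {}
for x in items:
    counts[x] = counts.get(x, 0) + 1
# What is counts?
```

Initial: counts = {}, items = ['a', 'a', 'b', 'b', 'b', 'b']
See 'a': counts = {'a': 1}
See 'a': counts = {'a': 2}
See 'b': counts = {'a': 2, 'b': 1}
See 'b': counts = {'a': 2, 'b': 2}
See 'b': counts = {'a': 2, 'b': 3}
See 'b': counts = {'a': 2, 'b': 4}

{'a': 2, 'b': 4}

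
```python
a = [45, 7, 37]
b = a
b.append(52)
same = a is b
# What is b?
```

After line 1: a = [45, 7, 37]
After line 2 (b = a is an alias, same object): a = [45, 7, 37], b = [45, 7, 37]
After line 3 (b.append mutates the shared list): a = [45, 7, 37, 52], b = [45, 7, 37, 52]
After line 4 (same = a is b; same object -> True): same = True

[45, 7, 37, 52]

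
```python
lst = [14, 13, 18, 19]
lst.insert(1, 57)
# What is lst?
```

[14, 57, 13, 18, 19]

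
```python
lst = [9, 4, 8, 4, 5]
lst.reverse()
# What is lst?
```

[5, 4, 8, 4, 9]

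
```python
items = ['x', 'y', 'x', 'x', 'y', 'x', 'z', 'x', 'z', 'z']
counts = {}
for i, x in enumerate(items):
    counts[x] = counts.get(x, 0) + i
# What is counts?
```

Initial: counts = {}, items = ['x', 'y', 'x', 'x', 'y', 'x', 'z', 'x', 'z', 'z']
i=0, x='x': counts = {'x': 0}
i=1, x='y': counts = {'x': 0, 'y': 1}
i=2, x='x': counts = {'x': 2, 'y': 1}
i=3, x='x': counts = {'x': 5, 'y': 1}
i=4, x='y': counts = {'x': 5, 'y': 5}
i=5, x='x': counts = {'x': 10, 'y': 5}
i=6, x='z': counts = {'x': 10, 'y': 5, 'z': 6}
i=7, x='x': counts = {'x': 17, 'y': 5, 'z': 6}
i=8, x='z': counts = {'x': 17, 'y': 5, 'z': 14}
i=9, x='z': counts = {'x': 17, 'y': 5, 'z': 23}

{'x': 17, 'y': 5, 'z': 23}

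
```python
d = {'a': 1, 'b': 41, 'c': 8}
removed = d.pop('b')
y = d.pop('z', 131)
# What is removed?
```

After line 1: d = {'a': 1, 'b': 41, 'c': 8}
After line 2 (pop 'b' returns 41): d = {'a': 1, 'c': 8}, removed = 41
After line 3 (pop 'z' missing, returns default 131): d = {'a': 1, 'c': 8}, y = 131

41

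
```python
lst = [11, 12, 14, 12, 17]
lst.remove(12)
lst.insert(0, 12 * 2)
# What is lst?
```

After line 1: lst = [11, 12, 14, 12, 17]
After line 2 (remove first 12): lst = [11, 14, 12, 17]
After line 3 (insert 24 at index 0): lst = [24, 11, 14, 12, 17]

[24, 11, 14, 12, 17]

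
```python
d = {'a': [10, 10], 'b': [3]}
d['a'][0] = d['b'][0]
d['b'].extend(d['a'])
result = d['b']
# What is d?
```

After line 1: d = {'a': [10, 10], 'b': [3]}
After line 2 (a[0] = b[0] = 3): d = {'a': [3, 10], 'b': [3]}
After line 3 (b.extend(a) appends [3, 10]): d = {'a': [3, 10], 'b': [3, 3, 10]}
After line 4: result = d['b'] = [3, 3, 10]

{'a': [3, 10], 'b': [3, 3, 10]}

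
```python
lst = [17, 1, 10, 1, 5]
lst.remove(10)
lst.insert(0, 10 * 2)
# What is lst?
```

After line 1: lst = [17, 1, 10, 1, 5]
After line 2 (remove first 10): lst = [17, 1, 1, 5]
After line 3 (insert 20 at index 0): lst = [20, 17, 1, 1, 5]

[20, 17, 1, 1, 5]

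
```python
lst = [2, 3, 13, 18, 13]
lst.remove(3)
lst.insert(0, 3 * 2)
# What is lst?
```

After line 1: lst = [2, 3, 13, 18, 13]
After line 2 (remove first 3): lst = [2, 13, 18, 13]
After line 3 (insert 6 at index 0): lst = [6, 2, 13, 18, 13]

[6, 2, 13, 18, 13]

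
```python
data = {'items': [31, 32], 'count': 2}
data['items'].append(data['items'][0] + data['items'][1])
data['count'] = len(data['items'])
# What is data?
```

After line 1: data = {'items': [31, 32], 'count': 2}
After line 2 (append 31 + 32 = 63): data = {'items': [31, 32, 63], 'count': 2}
After line 3 (count = len(items) = 3): data = {'items': [31, 32, 63], 'count': 3}

{'items': [31, 32, 63], 'count': 3}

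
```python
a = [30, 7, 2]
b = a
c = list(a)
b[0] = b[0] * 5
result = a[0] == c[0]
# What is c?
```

After line 1: a = [30, 7, 2]
After line 2 (b = a, alias): a = [30, 7, 2], b = [30, 7, 2]
After line 3 (c = list(a) is a copy, new object): c = [30, 7, 2]
After line 4 (b[0] = 30 * 5 = 150; mutates shared a/b): a = b = [150, 7, 2], c = [30, 7, 2]
After line 5 (a[0] = 150, c[0] = 30; result = False)

[30, 7, 2]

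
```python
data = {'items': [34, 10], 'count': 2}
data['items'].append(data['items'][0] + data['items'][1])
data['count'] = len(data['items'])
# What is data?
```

After line 1: data = {'items': [34, 10], 'count': 2}
After line 2 (append 34 + 10 = 44): data = {'items': [34, 10, 44], 'count': 2}
After line 3 (count = len(items) = 3): data = {'items': [34, 10, 44], 'count': 3}

{'items': [34, 10, 44], 'count': 3}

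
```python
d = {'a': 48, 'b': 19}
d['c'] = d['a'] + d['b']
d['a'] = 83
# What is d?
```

After line 1: d = {'a': 48, 'b': 19}
After line 2 (d['c'] = 48 + 19): d = {'a': 48, 'b': 19, 'c': 67}
After line 3: d = {'a': 83, 'b': 19, 'c': 67}

{'a': 83, 'b': 19, 'c': 67}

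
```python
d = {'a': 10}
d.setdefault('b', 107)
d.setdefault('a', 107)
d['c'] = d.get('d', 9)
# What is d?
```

After line 1: d = {'a': 10}
After line 2 (setdefault adds 'b'=107): d = {'a': 10, 'b': 107}
After line 3 (setdefault 'a' no-op, already exists): d = {'a': 10, 'b': 107}
After line 4 (get('d', 9) returns default since 'd' not in d): d = {'a': 10, 'b': 107, 'c': 9}

{'a': 10, 'b': 107, 'c': 9}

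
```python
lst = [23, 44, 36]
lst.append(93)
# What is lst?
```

[23, 44, 36, 93]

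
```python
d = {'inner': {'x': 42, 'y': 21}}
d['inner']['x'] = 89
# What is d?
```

After line 1: d = {'inner': {'x': 42, 'y': 21}}
After line 2 (inner x overwritten): d = {'inner': {'x': 89, 'y': 21}}

{'inner': {'x': 89, 'y': 21}}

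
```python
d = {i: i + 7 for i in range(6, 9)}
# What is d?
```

{6: 13, 7: 14, 8: 15}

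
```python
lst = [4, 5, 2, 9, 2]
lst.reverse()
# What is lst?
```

[2, 9, 2, 5, 4]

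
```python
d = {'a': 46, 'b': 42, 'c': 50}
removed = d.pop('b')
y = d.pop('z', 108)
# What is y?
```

After line 1: d = {'a': 46, 'b': 42, 'c': 50}
After line 2 (pop 'b' returns 42): d = {'a': 46, 'c': 50}, removed = 42
After line 3 (pop 'z' missing, returns default 108): d = {'a': 46, 'c': 50}, y = 108

108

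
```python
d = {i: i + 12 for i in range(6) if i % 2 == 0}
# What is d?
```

{0: 12, 2: 14, 4: 16}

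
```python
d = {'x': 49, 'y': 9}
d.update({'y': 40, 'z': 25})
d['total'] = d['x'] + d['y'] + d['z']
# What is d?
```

After line 1: d = {'x': 49, 'y': 9}
After line 2 (y overwritten, z added): d = {'x': 49, 'y': 40, 'z': 25}
After line 3 (total = 49 + 40 + 25 = 114): d = {'x': 49, 'y': 40, 'z': 25, 'total': 114}

{'x': 49, 'y': 40, 'z': 25, 'total': 114}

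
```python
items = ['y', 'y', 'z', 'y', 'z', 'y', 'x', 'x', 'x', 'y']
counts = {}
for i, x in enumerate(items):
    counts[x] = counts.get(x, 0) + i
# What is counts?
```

Initial: counts = {}, items = ['y', 'y', 'z', 'y', 'z', 'y', 'x', 'x', 'x', 'y']
i=0, x='y': counts = {'y': 0}
i=1, x='y': counts = {'y': 1}
i=2, x='z': counts = {'y': 1, 'z': 2}
i=3, x='y': counts = {'y': 4, 'z': 2}
i=4, x='z': counts = {'y': 4, 'z': 6}
i=5, x='y': counts = {'y': 9, 'z': 6}
i=6, x='x': counts = {'y': 9, 'z': 6, 'x': 6}
i=7, x='x': counts = {'y': 9, 'z': 6, 'x': 13}
i=8, x='x': counts = {'y': 9, 'z': 6, 'x': 21}
i=9, x='y': counts = {'y': 18, 'z': 6, 'x': 21}

{'y': 18, 'z': 6, 'x': 21}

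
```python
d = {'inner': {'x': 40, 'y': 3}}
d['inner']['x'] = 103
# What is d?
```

After line 1: d = {'inner': {'x': 40, 'y': 3}}
After line 2 (inner x overwritten): d = {'inner': {'x': 103, 'y': 3}}

{'inner': {'x': 103, 'y': 3}}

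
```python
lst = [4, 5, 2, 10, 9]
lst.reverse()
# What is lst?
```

[9, 10, 2, 5, 4]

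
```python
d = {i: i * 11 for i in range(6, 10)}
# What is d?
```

{6: 66, 7: 77, 8: 88, 9: 99}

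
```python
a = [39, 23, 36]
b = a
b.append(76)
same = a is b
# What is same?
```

After line 1: a = [39, 23, 36]
After line 2 (b = a is an alias, same object): a = [39, 23, 36], b = [39, 23, 36]
After line 3 (b.append mutates the shared list): a = [39, 23, 36, 76], b = [39, 23, 36, 76]
After line 4 (same = a is b; same object -> True): same = True

True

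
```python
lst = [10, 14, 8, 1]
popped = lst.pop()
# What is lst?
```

[10, 14, 8]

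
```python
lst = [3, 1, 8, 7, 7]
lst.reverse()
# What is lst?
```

[7, 7, 8, 1, 3]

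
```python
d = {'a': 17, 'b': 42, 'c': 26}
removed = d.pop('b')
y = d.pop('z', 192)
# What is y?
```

After line 1: d = {'a': 17, 'b': 42, 'c': 26}
After line 2 (pop 'b' returns 42): d = {'a': 17, 'c': 26}, removed = 42
After line 3 (pop 'z' missing, returns default 192): d = {'a': 17, 'c': 26}, y = 192

192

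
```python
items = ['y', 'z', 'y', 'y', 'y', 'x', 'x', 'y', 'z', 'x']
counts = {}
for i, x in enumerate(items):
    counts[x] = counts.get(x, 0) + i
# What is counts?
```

Initial: counts = {}, items = ['y', 'z', 'y', 'y', 'y', 'x', 'x', 'y', 'z', 'x']
i=0, x='y': counts = {'y': 0}
i=1, x='z': counts = {'y': 0, 'z': 1}
i=2, x='y': counts = {'y': 2, 'z': 1}
i=3, x='y': counts = {'y': 5, 'z': 1}
i=4, x='y': counts = {'y': 9, 'z': 1}
i=5, x='x': counts = {'y': 9, 'z': 1, 'x': 5}
i=6, x='x': counts = {'y': 9, 'z': 1, 'x': 11}
i=7, x='y': counts = {'y': 16, 'z': 1, 'x': 11}
i=8, x='z': counts = {'y': 16, 'z': 9, 'x': 11}
i=9, x='x': counts = {'y': 16, 'z': 9, 'x': 20}

{'y': 16, 'z': 9, 'x': 20}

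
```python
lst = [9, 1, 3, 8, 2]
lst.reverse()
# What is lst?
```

[2, 8, 3, 1, 9]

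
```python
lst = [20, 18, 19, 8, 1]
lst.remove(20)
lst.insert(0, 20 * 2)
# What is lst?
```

After line 1: lst = [20, 18, 19, 8, 1]
After line 2 (remove first 20): lst = [18, 19, 8, 1]
After line 3 (insert 40 at index 0): lst = [40, 18, 19, 8, 1]

[40, 18, 19, 8, 1]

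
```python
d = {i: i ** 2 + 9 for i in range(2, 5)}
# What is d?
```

{2: 13, 3: 18, 4: 25}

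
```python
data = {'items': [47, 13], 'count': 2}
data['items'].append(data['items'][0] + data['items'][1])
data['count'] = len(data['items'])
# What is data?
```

After line 1: data = {'items': [47, 13], 'count': 2}
After line 2 (append 47 + 13 = 60): data = {'items': [47, 13, 60], 'count': 2}
After line 3 (count = len(items) = 3): data = {'items': [47, 13, 60], 'count': 3}

{'items': [47, 13, 60], 'count': 3}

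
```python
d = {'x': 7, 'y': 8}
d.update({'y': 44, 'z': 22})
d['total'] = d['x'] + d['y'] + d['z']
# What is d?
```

After line 1: d = {'x': 7, 'y': 8}
After line 2 (y overwritten, z added): d = {'x': 7, 'y': 44, 'z': 22}
After line 3 (total = 7 + 44 + 22 = 73): d = {'x': 7, 'y': 44, 'z': 22, 'total': 73}

{'x': 7, 'y': 44, 'z': 22, 'total': 73}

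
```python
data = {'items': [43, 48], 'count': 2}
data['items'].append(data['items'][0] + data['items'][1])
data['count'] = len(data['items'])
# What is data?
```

After line 1: data = {'items': [43, 48], 'count': 2}
After line 2 (append 43 + 48 = 91): data = {'items': [43, 48, 91], 'count': 2}
After line 3 (count = len(items) = 3): data = {'items': [43, 48, 91], 'count': 3}

{'items': [43, 48, 91], 'count': 3}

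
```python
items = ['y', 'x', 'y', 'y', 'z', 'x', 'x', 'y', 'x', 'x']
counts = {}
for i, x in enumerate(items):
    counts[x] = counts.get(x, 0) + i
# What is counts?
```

Initial: counts = {}, items = ['y', 'x', 'y', 'y', 'z', 'x', 'x', 'y', 'x', 'x']
i=0, x='y': counts = {'y': 0}
i=1, x='x': counts = {'y': 0, 'x': 1}
i=2, x='y': counts = {'y': 2, 'x': 1}
i=3, x='y': counts = {'y': 5, 'x': 1}
i=4, x='z': counts = {'y': 5, 'x': 1, 'z': 4}
i=5, x='x': counts = {'y': 5, 'x': 6, 'z': 4}
i=6, x='x': counts = {'y': 5, 'x': 12, 'z': 4}
i=7, x='y': counts = {'y': 12, 'x': 12, 'z': 4}
i=8, x='x': counts = {'y': 12, 'x': 20, 'z': 4}
i=9, x='x': counts = {'y': 12, 'x': 29, 'z': 4}

{'y': 12, 'x': 29, 'z': 4}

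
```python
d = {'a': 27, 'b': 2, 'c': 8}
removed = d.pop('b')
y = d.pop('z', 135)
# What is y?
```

After line 1: d = {'a': 27, 'b': 2, 'c': 8}
After line 2 (pop 'b' returns 2): d = {'a': 27, 'c': 8}, removed = 2
After line 3 (pop 'z' missing, returns default 135): d = {'a': 27, 'c': 8}, y = 135

135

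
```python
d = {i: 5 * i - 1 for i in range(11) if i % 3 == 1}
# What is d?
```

{1: 4, 4: 19, 7: 34, 10: 49}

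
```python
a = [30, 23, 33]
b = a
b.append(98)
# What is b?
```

After line 1: a = [30, 23, 33]
After line 2 (b = a is an alias, same object): a = [30, 23, 33], b = [30, 23, 33]
After line 3 (b.append mutates the shared list): a = [30, 23, 33, 98], b = [30, 23, 33, 98]

[30, 23, 33, 98]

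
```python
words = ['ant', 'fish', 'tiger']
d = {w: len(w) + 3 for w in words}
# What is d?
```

{'ant': 6, 'fish': 7, 'tiger': 8}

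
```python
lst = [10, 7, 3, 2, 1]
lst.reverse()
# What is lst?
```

[1, 2, 3, 7, 10]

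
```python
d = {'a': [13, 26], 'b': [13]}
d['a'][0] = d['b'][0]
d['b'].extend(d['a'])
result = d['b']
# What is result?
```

After line 1: d = {'a': [13, 26], 'b': [13]}
After line 2 (a[0] = b[0] = 13): d = {'a': [13, 26], 'b': [13]}
After line 3 (b.extend(a) appends [13, 26]): d = {'a': [13, 26], 'b': [13, 13, 26]}
After line 4: result = d['b'] = [13, 13, 26]

[13, 13, 26]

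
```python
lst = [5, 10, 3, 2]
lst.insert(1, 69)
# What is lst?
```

[5, 69, 10, 3, 2]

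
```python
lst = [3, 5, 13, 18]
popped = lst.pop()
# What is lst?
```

[3, 5, 13]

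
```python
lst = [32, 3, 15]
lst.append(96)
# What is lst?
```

[32, 3, 15, 96]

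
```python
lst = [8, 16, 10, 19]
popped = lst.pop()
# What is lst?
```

[8, 16, 10]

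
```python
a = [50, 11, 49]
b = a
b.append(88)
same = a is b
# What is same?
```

After line 1: a = [50, 11, 49]
After line 2 (b = a is an alias, same object): a = [50, 11, 49], b = [50, 11, 49]
After line 3 (b.append mutates the shared list): a = [50, 11, 49, 88], b = [50, 11, 49, 88]
After line 4 (same = a is b; same object -> True): same = True

True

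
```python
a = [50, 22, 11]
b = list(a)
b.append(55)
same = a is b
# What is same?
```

After line 1: a = [50, 22, 11]
After line 2 (b = list(a) is a shallow copy, new object): a = [50, 22, 11], b = [50, 22, 11]
After line 3 (append only mutates b): a = [50, 22, 11], b = [50, 22, 11, 55]
After line 4 (same = a is b; different objects -> False): same = False

False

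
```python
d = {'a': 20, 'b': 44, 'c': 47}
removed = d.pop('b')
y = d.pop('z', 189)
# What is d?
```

After line 1: d = {'a': 20, 'b': 44, 'c': 47}
After line 2 (pop 'b' returns 44): d = {'a': 20, 'c': 47}, removed = 44
After line 3 (pop 'z' missing, returns default 189): d = {'a': 20, 'c': 47}, y = 189

{'a': 20, 'c': 47}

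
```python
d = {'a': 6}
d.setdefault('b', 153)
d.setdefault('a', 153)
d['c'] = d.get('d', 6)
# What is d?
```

After line 1: d = {'a': 6}
After line 2 (setdefault adds 'b'=153): d = {'a': 6, 'b': 153}
After line 3 (setdefault 'a' no-op, already exists): d = {'a': 6, 'b': 153}
After line 4 (get('d', 6) returns default since 'd' not in d): d = {'a': 6, 'b': 153, 'c': 6}

{'a': 6, 'b': 153, 'c': 6}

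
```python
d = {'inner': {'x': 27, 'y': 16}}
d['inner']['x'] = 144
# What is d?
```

After line 1: d = {'inner': {'x': 27, 'y': 16}}
After line 2 (inner x overwritten): d = {'inner': {'x': 144, 'y': 16}}

{'inner': {'x': 144, 'y': 16}}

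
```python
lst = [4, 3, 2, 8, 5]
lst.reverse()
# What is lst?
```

[5, 8, 2, 3, 4]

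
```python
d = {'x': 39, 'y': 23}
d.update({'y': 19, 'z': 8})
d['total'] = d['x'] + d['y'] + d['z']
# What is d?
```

After line 1: d = {'x': 39, 'y': 23}
After line 2 (y overwritten, z added): d = {'x': 39, 'y': 19, 'z': 8}
After line 3 (total = 39 + 19 + 8 = 66): d = {'x': 39, 'y': 19, 'z': 8, 'total': 66}

{'x': 39, 'y': 19, 'z': 8, 'total': 66}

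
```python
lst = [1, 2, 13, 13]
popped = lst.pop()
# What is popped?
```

13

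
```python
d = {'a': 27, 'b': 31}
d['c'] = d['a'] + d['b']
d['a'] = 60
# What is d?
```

After line 1: d = {'a': 27, 'b': 31}
After line 2 (d['c'] = 27 + 31): d = {'a': 27, 'b': 31, 'c': 58}
After line 3: d = {'a': 60, 'b': 31, 'c': 58}

{'a': 60, 'b': 31, 'c': 58}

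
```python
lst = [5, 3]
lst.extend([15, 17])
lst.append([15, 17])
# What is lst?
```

After line 1: lst = [5, 3]
After line 2 (extend unpacks [15, 17]): lst = [5, 3, 15, 17]
After line 3 (append adds [15, 17] as single element): lst = [5, 3, 15, 17, [15, 17]]

[5, 3, 15, 17, [15, 17]]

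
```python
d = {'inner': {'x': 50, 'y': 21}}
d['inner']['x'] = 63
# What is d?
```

After line 1: d = {'inner': {'x': 50, 'y': 21}}
After line 2 (inner x overwritten): d = {'inner': {'x': 63, 'y': 21}}

{'inner': {'x': 63, 'y': 21}}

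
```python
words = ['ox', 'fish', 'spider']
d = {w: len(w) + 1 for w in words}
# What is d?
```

{'ox': 3, 'fish': 5, 'spider': 7}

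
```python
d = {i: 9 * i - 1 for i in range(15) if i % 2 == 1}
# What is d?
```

{1: 8, 3: 26, 5: 44, 7: 62, 9: 80, 11: 98, 13: 116}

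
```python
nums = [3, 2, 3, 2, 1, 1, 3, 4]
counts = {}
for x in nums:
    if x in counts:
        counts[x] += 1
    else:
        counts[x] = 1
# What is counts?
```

Initial: counts = {}, nums = [3, 2, 3, 2, 1, 1, 3, 4]
See 3: counts = {3: 1}
See 2: counts = {3: 1, 2: 1}
See 3: counts = {3: 2, 2: 1}
See 2: counts = {3: 2, 2: 2}
See 1: counts = {3: 2, 2: 2, 1: 1}
See 1: counts = {3: 2, 2: 2, 1: 2}
See 3: counts = {3: 3, 2: 2, 1: 2}
See 4: counts = {3: 3, 2: 2, 1: 2, 4: 1}

{3: 3, 2: 2, 1: 2, 4: 1}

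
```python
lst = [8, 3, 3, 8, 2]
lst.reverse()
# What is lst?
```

[2, 8, 3, 3, 8]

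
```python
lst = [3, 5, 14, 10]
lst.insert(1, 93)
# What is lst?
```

[3, 93, 5, 14, 10]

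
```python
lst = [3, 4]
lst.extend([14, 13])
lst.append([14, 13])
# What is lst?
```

After line 1: lst = [3, 4]
After line 2 (extend unpacks [14, 13]): lst = [3, 4, 14, 13]
After line 3 (append adds [14, 13] as single element): lst = [3, 4, 14, 13, [14, 13]]

[3, 4, 14, 13, [14, 13]]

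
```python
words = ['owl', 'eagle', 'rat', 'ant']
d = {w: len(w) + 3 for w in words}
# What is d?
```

{'owl': 6, 'eagle': 8, 'rat': 6, 'ant': 6}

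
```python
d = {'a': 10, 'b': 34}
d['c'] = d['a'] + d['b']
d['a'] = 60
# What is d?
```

After line 1: d = {'a': 10, 'b': 34}
After line 2 (d['c'] = 10 + 34): d = {'a': 10, 'b': 34, 'c': 44}
After line 3: d = {'a': 60, 'b': 34, 'c': 44}

{'a': 60, 'b': 34, 'c': 44}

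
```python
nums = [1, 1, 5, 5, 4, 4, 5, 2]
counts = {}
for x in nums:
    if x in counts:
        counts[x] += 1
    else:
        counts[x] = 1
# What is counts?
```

Initial: counts = {}, nums = [1, 1, 5, 5, 4, 4, 5, 2]
See 1: counts = {1: 1}
See 1: counts = {1: 2}
See 5: counts = {1: 2, 5: 1}
See 5: counts = {1: 2, 5: 2}
See 4: counts = {1: 2, 5: 2, 4: 1}
See 4: counts = {1: 2, 5: 2, 4: 2}
See 5: counts = {1: 2, 5: 3, 4: 2}
See 2: counts = {1: 2, 5: 3, 4: 2, 2: 1}

{1: 2, 5: 3, 4: 2, 2: 1}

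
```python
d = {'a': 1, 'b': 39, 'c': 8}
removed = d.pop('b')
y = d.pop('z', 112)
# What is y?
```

After line 1: d = {'a': 1, 'b': 39, 'c': 8}
After line 2 (pop 'b' returns 39): d = {'a': 1, 'c': 8}, removed = 39
After line 3 (pop 'z' missing, returns default 112): d = {'a': 1, 'c': 8}, y = 112

112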